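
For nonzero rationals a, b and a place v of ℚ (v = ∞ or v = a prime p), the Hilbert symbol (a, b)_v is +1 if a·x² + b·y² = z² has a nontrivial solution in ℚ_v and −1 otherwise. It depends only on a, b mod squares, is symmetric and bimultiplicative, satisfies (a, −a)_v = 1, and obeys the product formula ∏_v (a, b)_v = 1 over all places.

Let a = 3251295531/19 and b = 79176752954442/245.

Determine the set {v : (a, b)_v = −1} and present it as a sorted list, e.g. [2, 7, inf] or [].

[11, 13, 29, 41]

Mod squares: a ≡ 700321, b ≡ 3004377090. Check v ∈ {∞, 2, 3, 5, 7, 11, 13, 19, 29, 31, 41}.
v=13: a=13^0·(≡7), b=13^1·(≡1) mod 13; (7|13)=-1, (1|13)=+1; (−1)^{0·1·6}·(-1)^1·(+1)^0 = -1.
v=41: a=41^1·(≡36), b=41^1·(≡35) mod 41; (36|41)=+1, (35|41)=-1; (−1)^{1·1·20}·(+1)^1·(-1)^1 = -1.
v=7: a=7^0·(≡3), b=7^-2·(≡2) mod 7; (3|7)=-1, (2|7)=+1; (−1)^{0·-2·3}·(-1)^-2·(+1)^0 = +1.
v=31: a=31^1·(≡13), b=31^1·(≡10) mod 31; (13|31)=-1, (10|31)=+1; (−1)^{1·1·15}·(-1)^1·(+1)^1 = +1.
v=29: a=29^1·(≡10), b=29^1·(≡13) mod 29; (10|29)=-1, (13|29)=+1; (−1)^{1·1·14}·(-1)^1·(+1)^1 = -1.
v=5: a=5^0·(≡4), b=5^-1·(≡3) mod 5; (4|5)=+1, (3|5)=-1; (−1)^{0·-1·2}·(+1)^-1·(-1)^0 = +1.
v=19: a=19^-1·(≡8), b=19^1·(≡6) mod 19; (8|19)=-1, (6|19)=+1; (−1)^{-1·1·9}·(-1)^1·(+1)^-1 = +1.
v=3: a=3^6·(≡1), b=3^3·(≡2) mod 3; (1|3)=+1, (2|3)=-1; (−1)^{6·3·1}·(+1)^3·(-1)^6 = +1.
v=∞: 700321 > 0 and 3004377090 > 0  ⇒  (a,b)_∞ = +1.
v=11: a=11^2·(≡2), b=11^5·(≡7) mod 11; (2|11)=-1, (7|11)=-1; (−1)^{2·5·5}·(-1)^5·(-1)^2 = -1.
v=2: v_2(a)=0, v_2(b)=1; units ≡ 1, 1 (mod 8); ε·ε+αω+βω = 0·0+0·0+1·0 ≡ 0  ⇒  (a,b)_2 = +1.
(700321, 3004377090 / ℚ) ramifies at {11, 13, 29, 41}: a division algebra.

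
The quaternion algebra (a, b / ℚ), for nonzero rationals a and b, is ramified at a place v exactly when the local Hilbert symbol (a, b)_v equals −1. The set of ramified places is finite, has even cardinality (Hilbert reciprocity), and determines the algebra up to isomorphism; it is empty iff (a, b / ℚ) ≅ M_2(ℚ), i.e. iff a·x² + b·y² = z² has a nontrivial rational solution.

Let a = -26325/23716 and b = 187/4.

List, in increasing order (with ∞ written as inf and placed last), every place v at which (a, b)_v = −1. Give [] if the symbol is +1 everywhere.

[2, 13]

Mod squares: a ≡ -13, b ≡ 187. Check v ∈ {∞, 2, 3, 5, 7, 11, 13, 17}.
v=5: a=5^2·(≡2), b=5^0·(≡3) mod 5; (2|5)=-1, (3|5)=-1; (−1)^{2·0·2}·(-1)^0·(-1)^2 = +1.
v=7: a=7^-2·(≡2), b=7^0·(≡3) mod 7; (2|7)=+1, (3|7)=-1; (−1)^{-2·0·3}·(+1)^0·(-1)^-2 = +1.
v=2: v_2(a)=-2, v_2(b)=-2; units ≡ 3, 3 (mod 8); ε·ε+αω+βω = 1·1+-2·1+-2·1 ≡ 1  ⇒  (a,b)_2 = -1.
v=3: a=3^4·(≡2), b=3^0·(≡1) mod 3; (2|3)=-1, (1|3)=+1; (−1)^{4·0·1}·(-1)^0·(+1)^4 = +1.
v=13: a=13^1·(≡4), b=13^0·(≡11) mod 13; (4|13)=+1, (11|13)=-1; (−1)^{1·0·6}·(+1)^0·(-1)^1 = -1.
v=∞: -13 < 0 and 187 > 0  ⇒  (a,b)_∞ = +1.
v=17: a=17^0·(≡8), b=17^1·(≡7) mod 17; (8|17)=+1, (7|17)=-1; (−1)^{0·1·8}·(+1)^1·(-1)^0 = +1.
v=11: a=11^-2·(≡1), b=11^1·(≡7) mod 11; (1|11)=+1, (7|11)=-1; (−1)^{-2·1·5}·(+1)^1·(-1)^-2 = +1.
(-13, 187 / ℚ) ramifies at {2, 13}: a division algebra.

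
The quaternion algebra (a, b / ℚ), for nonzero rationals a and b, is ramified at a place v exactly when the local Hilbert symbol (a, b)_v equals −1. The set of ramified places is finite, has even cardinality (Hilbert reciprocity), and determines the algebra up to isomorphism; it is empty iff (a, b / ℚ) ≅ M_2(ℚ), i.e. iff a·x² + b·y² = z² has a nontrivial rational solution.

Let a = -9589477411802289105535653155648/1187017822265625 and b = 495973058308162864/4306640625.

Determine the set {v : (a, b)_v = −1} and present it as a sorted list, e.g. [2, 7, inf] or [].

Mod squares: a ≡ -53, b ≡ 36859. Check v ∈ {∞, 2, 3, 5, 7, 11, 13, 29, 31, 41, 53}.
v=53: a=53^3·(≡6), b=53^2·(≡47) mod 53; (6|53)=+1, (47|53)=+1; (−1)^{3·2·26}·(+1)^2·(+1)^3 = +1.
v=∞: -53 < 0 and 36859 > 0  ⇒  (a,b)_∞ = +1.
v=7: a=7^-4·(≡3), b=7^-2·(≡4) mod 7; (3|7)=-1, (4|7)=+1; (−1)^{-4·-2·3}·(-1)^-2·(+1)^-4 = +1.
v=13: a=13^4·(≡9), b=13^2·(≡1) mod 13; (9|13)=+1, (1|13)=+1; (−1)^{4·2·6}·(+1)^2·(+1)^4 = +1.
v=5: a=5^-14·(≡2), b=5^-10·(≡4) mod 5; (2|5)=-1, (4|5)=+1; (−1)^{-14·-10·2}·(-1)^-10·(+1)^-14 = +1.
v=2: v_2(a)=6, v_2(b)=4; units ≡ 3, 3 (mod 8); ε·ε+αω+βω = 1·1+6·1+4·1 ≡ 1  ⇒  (a,b)_2 = -1.
v=11: a=11^10·(≡6), b=11^6·(≡5) mod 11; (6|11)=-1, (5|11)=+1; (−1)^{10·6·5}·(-1)^6·(+1)^10 = +1.
v=3: a=3^-4·(≡1), b=3^-2·(≡1) mod 3; (1|3)=+1, (1|3)=+1; (−1)^{-4·-2·1}·(+1)^-2·(+1)^-4 = +1.
v=41: a=41^2·(≡15), b=41^1·(≡14) mod 41; (15|41)=-1, (14|41)=-1; (−1)^{2·1·20}·(-1)^1·(-1)^2 = -1.
v=31: a=31^2·(≡10), b=31^1·(≡6) mod 31; (10|31)=+1, (6|31)=-1; (−1)^{2·1·15}·(+1)^1·(-1)^2 = +1.
v=29: a=29^2·(≡6), b=29^1·(≡25) mod 29; (6|29)=+1, (25|29)=+1; (−1)^{2·1·14}·(+1)^1·(+1)^2 = +1.
(-53, 36859 / ℚ) ramifies at {2, 41}: a division algebra.

[2, 41]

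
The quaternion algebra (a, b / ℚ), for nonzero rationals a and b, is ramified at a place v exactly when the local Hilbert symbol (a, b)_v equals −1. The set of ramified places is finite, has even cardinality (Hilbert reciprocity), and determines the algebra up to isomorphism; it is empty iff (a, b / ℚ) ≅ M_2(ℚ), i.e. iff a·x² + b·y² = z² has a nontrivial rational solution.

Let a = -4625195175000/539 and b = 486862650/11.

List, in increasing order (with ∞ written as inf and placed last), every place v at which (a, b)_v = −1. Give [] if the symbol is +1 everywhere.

[2, 11]

(a, b) ≡ (-77330, 814) mod (ℚ^×)²; places V = {2, 3, 5, 7, 11, 19, 37, ∞}.
(a,b)_37: α=1, u≡23; β=1, v≡6 (mod 37); (23|37)=-1, (6|37)=-1; sign (−1)^0·-1^1·-1^1 = +1.
(a,b)_19: α=3, u≡15; β=2, v≡1 (mod 19); (15|19)=-1, (1|19)=+1; sign (−1)^0·-1^2·+1^3 = +1.
(a,b)_2: α=3, β=1; u≡7, v≡7 (mod 8); ε(u)ε(v)=1·1, αω(v)=3·0, βω(u)=1·0; sum ≡ 1  ⇒  -1.
(a,b)_11: α=-1, u≡8; β=-1, v≡10 (mod 11); (8|11)=-1, (10|11)=-1; sign (−1)^1·-1^-1·-1^-1 = -1.
(a,b)_5: α=5, u≡1; β=2, v≡1 (mod 5); (1|5)=+1, (1|5)=+1; sign (−1)^0·+1^2·+1^5 = +1.
(a,b)_3: α=6, u≡1; β=6, v≡1 (mod 3); (1|3)=+1, (1|3)=+1; sign (−1)^0·+1^6·+1^6 = +1.
(a,b)_7: α=-2, u≡5; β=0, v≡2 (mod 7); (5|7)=-1, (2|7)=+1; sign (−1)^0·-1^0·+1^-2 = +1.
(a,b)_∞: sgn(-77330)=−, sgn(814)=+, so +1.
(-77330, 814 / ℚ) ramifies at {2, 11}: a division algebra.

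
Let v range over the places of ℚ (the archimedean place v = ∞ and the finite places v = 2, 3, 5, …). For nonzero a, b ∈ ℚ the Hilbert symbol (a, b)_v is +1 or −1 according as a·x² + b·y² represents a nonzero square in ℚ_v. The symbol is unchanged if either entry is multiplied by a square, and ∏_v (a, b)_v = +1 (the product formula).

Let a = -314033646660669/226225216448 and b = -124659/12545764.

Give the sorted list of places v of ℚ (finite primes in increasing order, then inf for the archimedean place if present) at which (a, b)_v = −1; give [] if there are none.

Mod squares: a ≡ -17043, b ≡ -19. Check v ∈ {∞, 2, 3, 7, 11, 13, 19, 23, 47}.
v=∞: -17043 < 0 and -19 < 0  ⇒  (a,b)_∞ = -1.
v=11: a=11^-2·(≡2), b=11^-2·(≡9) mod 11; (2|11)=-1, (9|11)=+1; (−1)^{-2·-2·5}·(-1)^-2·(+1)^-2 = +1.
v=3: a=3^13·(≡1), b=3^8·(≡2) mod 3; (1|3)=+1, (2|3)=-1; (−1)^{13·8·1}·(+1)^8·(-1)^13 = -1.
v=7: a=7^-4·(≡1), b=7^-2·(≡1) mod 7; (1|7)=+1, (1|7)=+1; (−1)^{-4·-2·3}·(+1)^-2·(+1)^-4 = +1.
v=13: a=13^1·(≡5), b=13^0·(≡5) mod 13; (5|13)=-1, (5|13)=-1; (−1)^{1·0·6}·(-1)^0·(-1)^1 = -1.
v=23: a=23^-3·(≡6), b=23^-2·(≡8) mod 23; (6|23)=+1, (8|23)=+1; (−1)^{-3·-2·11}·(+1)^-2·(+1)^-3 = +1.
v=19: a=19^3·(≡3), b=19^1·(≡10) mod 19; (3|19)=-1, (10|19)=-1; (−1)^{3·1·9}·(-1)^1·(-1)^3 = -1.
v=47: a=47^2·(≡16), b=47^0·(≡18) mod 47; (16|47)=+1, (18|47)=+1; (−1)^{2·0·23}·(+1)^0·(+1)^2 = +1.
v=2: v_2(a)=-6, v_2(b)=-2; units ≡ 5, 5 (mod 8); ε·ε+αω+βω = 0·0+-6·1+-2·1 ≡ 0  ⇒  (a,b)_2 = +1.
|Ram(-17043, -19)| = 4, even; anisotropic at {3, 13, 19, ∞}.

[3, 13, 19, inf]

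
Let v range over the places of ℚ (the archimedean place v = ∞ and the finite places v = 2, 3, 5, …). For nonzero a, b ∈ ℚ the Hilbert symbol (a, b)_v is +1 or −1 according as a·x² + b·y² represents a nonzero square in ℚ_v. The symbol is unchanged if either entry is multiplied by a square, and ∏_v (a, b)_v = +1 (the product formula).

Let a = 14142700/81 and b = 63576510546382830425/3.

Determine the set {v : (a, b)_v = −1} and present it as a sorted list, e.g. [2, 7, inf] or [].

[2, 13, 23, 43]

Mod squares: a ≡ 141427, b ≡ 381428619. Check v ∈ {∞, 2, 3, 5, 11, 13, 23, 29, 31, 43}.
v=29: a=29^0·(≡13), b=29^1·(≡25) mod 29; (13|29)=+1, (25|29)=+1; (−1)^{0·1·14}·(+1)^1·(+1)^0 = +1.
v=3: a=3^-4·(≡1), b=3^-1·(≡2) mod 3; (1|3)=+1, (2|3)=-1; (−1)^{-4·-1·1}·(+1)^-1·(-1)^-4 = +1.
v=2: v_2(a)=2, v_2(b)=0; units ≡ 3, 3 (mod 8); ε·ε+αω+βω = 1·1+2·1+0·1 ≡ 1  ⇒  (a,b)_2 = -1.
v=11: a=11^1·(≡5), b=11^3·(≡2) mod 11; (5|11)=+1, (2|11)=-1; (−1)^{1·3·5}·(+1)^3·(-1)^1 = +1.
v=∞: 141427 > 0 and 381428619 > 0  ⇒  (a,b)_∞ = +1.
v=13: a=13^1·(≡7), b=13^3·(≡1) mod 13; (7|13)=-1, (1|13)=+1; (−1)^{1·3·6}·(-1)^3·(+1)^1 = -1.
v=5: a=5^2·(≡3), b=5^2·(≡4) mod 5; (3|5)=-1, (4|5)=+1; (−1)^{2·2·2}·(-1)^2·(+1)^2 = +1.
v=23: a=23^1·(≡13), b=23^3·(≡8) mod 23; (13|23)=+1, (8|23)=+1; (−1)^{1·3·11}·(+1)^3·(+1)^1 = -1.
v=43: a=43^1·(≡10), b=43^3·(≡40) mod 43; (10|43)=+1, (40|43)=+1; (−1)^{1·3·21}·(+1)^3·(+1)^1 = -1.
v=31: a=31^0·(≡10), b=31^1·(≡4) mod 31; (10|31)=+1, (4|31)=+1; (−1)^{0·1·15}·(+1)^1·(+1)^0 = +1.
(141427, 381428619 / ℚ) ramifies at {2, 13, 23, 43}: a division algebra.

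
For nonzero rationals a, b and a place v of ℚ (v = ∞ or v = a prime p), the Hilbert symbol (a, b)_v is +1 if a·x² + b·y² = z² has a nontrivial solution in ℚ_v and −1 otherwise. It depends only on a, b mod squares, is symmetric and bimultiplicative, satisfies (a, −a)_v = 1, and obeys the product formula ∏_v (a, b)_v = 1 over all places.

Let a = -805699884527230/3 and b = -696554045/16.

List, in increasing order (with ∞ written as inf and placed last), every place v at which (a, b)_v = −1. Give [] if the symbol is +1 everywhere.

[5, 11, 37, inf]

(a, b) ≡ (-354090, -5) mod (ℚ^×)²; places V = {2, 3, 5, 7, 11, 29, 37, ∞}.
(a,b)_29: α=3, u≡1; β=2, v≡16 (mod 29); (1|29)=+1, (16|29)=+1; sign (−1)^0·+1^2·+1^3 = +1.
(a,b)_3: α=-1, u≡2; β=0, v≡1 (mod 3); (2|3)=-1, (1|3)=+1; sign (−1)^0·-1^0·+1^-1 = +1.
(a,b)_5: α=1, u≡3; β=1, v≡1 (mod 5); (3|5)=-1, (1|5)=+1; sign (−1)^0·-1^1·+1^1 = -1.
(a,b)_∞: sgn(-354090)=−, sgn(-5)=−, so -1.
(a,b)_7: α=2, u≡6; β=0, v≡1 (mod 7); (6|7)=-1, (1|7)=+1; sign (−1)^0·-1^0·+1^2 = +1.
(a,b)_11: α=3, u≡8; β=2, v≡8 (mod 11); (8|11)=-1, (8|11)=-1; sign (−1)^0·-1^2·-1^3 = -1.
(a,b)_2: α=1, β=-4; u≡3, v≡3 (mod 8); ε(u)ε(v)=1·1, αω(v)=1·1, βω(u)=-4·1; sum ≡ 0  ⇒  +1.
(a,b)_37: α=3, u≡18; β=2, v≡22 (mod 37); (18|37)=-1, (22|37)=-1; sign (−1)^0·-1^2·-1^3 = -1.
Ram(-354090, -5) = {5, 11, 37, ∞}; no ℚ_5-point on the conic.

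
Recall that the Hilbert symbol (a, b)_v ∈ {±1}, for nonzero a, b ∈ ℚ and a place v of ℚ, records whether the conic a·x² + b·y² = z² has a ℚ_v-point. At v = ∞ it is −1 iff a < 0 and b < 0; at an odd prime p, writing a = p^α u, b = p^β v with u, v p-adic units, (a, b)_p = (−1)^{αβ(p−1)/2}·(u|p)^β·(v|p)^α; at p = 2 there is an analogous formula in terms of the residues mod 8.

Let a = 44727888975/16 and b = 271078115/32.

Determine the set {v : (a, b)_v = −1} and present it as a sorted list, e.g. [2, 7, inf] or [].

Mod squares: a ≡ 231, b ≡ 70. Check v ∈ {∞, 2, 3, 5, 7, 11, 23}.
v=23: a=23^2·(≡16), b=23^2·(≡2) mod 23; (16|23)=+1, (2|23)=+1; (−1)^{2·2·11}·(+1)^2·(+1)^2 = +1.
v=2: v_2(a)=-4, v_2(b)=-5; units ≡ 7, 3 (mod 8); ε·ε+αω+βω = 1·1+-4·1+-5·0 ≡ 1  ⇒  (a,b)_2 = -1.
v=7: a=7^1·(≡6), b=7^1·(≡6) mod 7; (6|7)=-1, (6|7)=-1; (−1)^{1·1·3}·(-1)^1·(-1)^1 = -1.
v=5: a=5^2·(≡4), b=5^1·(≡4) mod 5; (4|5)=+1, (4|5)=+1; (−1)^{2·1·2}·(+1)^1·(+1)^2 = +1.
v=∞: 231 > 0 and 70 > 0  ⇒  (a,b)_∞ = +1.
v=3: a=3^1·(≡2), b=3^0·(≡1) mod 3; (2|3)=-1, (1|3)=+1; (−1)^{1·0·1}·(-1)^0·(+1)^1 = +1.
v=11: a=11^5·(≡6), b=11^4·(≡9) mod 11; (6|11)=-1, (9|11)=+1; (−1)^{5·4·5}·(-1)^4·(+1)^5 = +1.
Ram(231, 70) = {2, 7}; no ℚ_2-point on the conic.

[2, 7]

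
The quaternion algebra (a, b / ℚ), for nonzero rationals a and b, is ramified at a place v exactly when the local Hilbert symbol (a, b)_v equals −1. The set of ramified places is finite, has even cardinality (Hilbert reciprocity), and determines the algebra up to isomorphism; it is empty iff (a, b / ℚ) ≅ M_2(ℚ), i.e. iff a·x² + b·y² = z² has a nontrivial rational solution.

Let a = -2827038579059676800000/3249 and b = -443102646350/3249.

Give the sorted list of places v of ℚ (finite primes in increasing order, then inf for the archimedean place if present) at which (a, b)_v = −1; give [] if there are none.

[17, inf]

(a, b) ≡ (-177905, -14) mod (ℚ^×)²; places V = {2, 3, 5, 7, 13, 17, 19, 23, 31, ∞}.
(a,b)_5: α=5, u≡1; β=2, v≡4 (mod 5); (1|5)=+1, (4|5)=+1; sign (−1)^0·+1^2·+1^5 = +1.
(a,b)_3: α=-2, u≡1; β=-2, v≡1 (mod 3); (1|3)=+1, (1|3)=+1; sign (−1)^0·+1^-2·+1^-2 = +1.
(a,b)_13: α=3, u≡1; β=2, v≡3 (mod 13); (1|13)=+1, (3|13)=+1; sign (−1)^0·+1^2·+1^3 = +1.
(a,b)_2: α=10, β=1; u≡7, v≡1 (mod 8); ε(u)ε(v)=1·0, αω(v)=10·0, βω(u)=1·0; sum ≡ 0  ⇒  +1.
(a,b)_31: α=2, u≡7; β=0, v≡27 (mod 31); (7|31)=+1, (27|31)=-1; sign (−1)^0·+1^0·-1^2 = +1.
(a,b)_23: α=3, u≡2; β=2, v≡16 (mod 23); (2|23)=+1, (16|23)=+1; sign (−1)^0·+1^2·+1^3 = +1.
(a,b)_19: α=-2, u≡5; β=-2, v≡6 (mod 19); (5|19)=+1, (6|19)=+1; sign (−1)^0·+1^-2·+1^-2 = +1.
(a,b)_7: α=1, u≡2; β=3, v≡6 (mod 7); (2|7)=+1, (6|7)=-1; sign (−1)^1·+1^3·-1^1 = +1.
(a,b)_17: α=3, u≡5; β=2, v≡14 (mod 17); (5|17)=-1, (14|17)=-1; sign (−1)^0·-1^2·-1^3 = -1.
(a,b)_∞: sgn(-177905)=−, sgn(-14)=−, so -1.
|Ram(-177905, -14)| = 2, even; anisotropic at {17, ∞}.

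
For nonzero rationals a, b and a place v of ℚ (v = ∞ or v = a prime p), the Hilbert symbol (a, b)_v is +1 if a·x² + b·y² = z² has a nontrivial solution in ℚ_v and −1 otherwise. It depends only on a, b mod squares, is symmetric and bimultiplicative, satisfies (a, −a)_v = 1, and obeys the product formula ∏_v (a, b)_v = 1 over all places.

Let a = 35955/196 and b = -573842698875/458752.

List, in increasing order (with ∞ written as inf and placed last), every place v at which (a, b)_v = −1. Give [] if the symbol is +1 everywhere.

(a, b) ≡ (3995, -27965) mod (ℚ^×)²; places V = {2, 3, 5, 7, 17, 47, ∞}.
(a,b)_47: α=1, u≡31; β=3, v≡42 (mod 47); (31|47)=-1, (42|47)=+1; sign (−1)^1·-1^3·+1^1 = +1.
(a,b)_5: α=1, u≡1; β=3, v≡2 (mod 5); (1|5)=+1, (2|5)=-1; sign (−1)^0·+1^3·-1^1 = -1.
(a,b)_2: α=-2, β=-16; u≡3, v≡3 (mod 8); ε(u)ε(v)=1·1, αω(v)=-2·1, βω(u)=-16·1; sum ≡ 1  ⇒  -1.
(a,b)_∞: sgn(3995)=+, sgn(-27965)=−, so +1.
(a,b)_17: α=1, u≡14; β=3, v≡8 (mod 17); (14|17)=-1, (8|17)=+1; sign (−1)^0·-1^3·+1^1 = -1.
(a,b)_3: α=2, u≡2; β=2, v≡1 (mod 3); (2|3)=-1, (1|3)=+1; sign (−1)^0·-1^2·+1^2 = +1.
(a,b)_7: α=-2, u≡6; β=-1, v≡1 (mod 7); (6|7)=-1, (1|7)=+1; sign (−1)^0·-1^-1·+1^-2 = -1.
|Ram(3995, -27965)| = 4, even; anisotropic at {2, 5, 7, 17}.

[2, 5, 7, 17]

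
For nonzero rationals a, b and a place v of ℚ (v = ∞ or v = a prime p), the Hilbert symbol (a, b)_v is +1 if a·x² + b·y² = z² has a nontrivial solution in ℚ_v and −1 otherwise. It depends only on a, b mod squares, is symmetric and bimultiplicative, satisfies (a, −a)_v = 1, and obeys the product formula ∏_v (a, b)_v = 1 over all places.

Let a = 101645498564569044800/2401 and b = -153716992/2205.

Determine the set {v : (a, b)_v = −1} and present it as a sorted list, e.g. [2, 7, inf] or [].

Mod squares: a ≡ 103037, b ≡ -17765. Check v ∈ {∞, 2, 3, 5, 7, 11, 13, 17, 19, 29}.
v=∞: 103037 > 0 and -17765 < 0  ⇒  (a,b)_∞ = +1.
v=17: a=17^5·(≡15), b=17^1·(≡16) mod 17; (15|17)=+1, (16|17)=+1; (−1)^{5·1·8}·(+1)^1·(+1)^5 = +1.
v=7: a=7^-4·(≡1), b=7^-2·(≡4) mod 7; (1|7)=+1, (4|7)=+1; (−1)^{-4·-2·3}·(+1)^-2·(+1)^-4 = +1.
v=2: v_2(a)=6, v_2(b)=8; units ≡ 5, 3 (mod 8); ε·ε+αω+βω = 0·1+6·1+8·1 ≡ 0  ⇒  (a,b)_2 = +1.
v=5: a=5^2·(≡2), b=5^-1·(≡3) mod 5; (2|5)=-1, (3|5)=-1; (−1)^{2·-1·2}·(-1)^-1·(-1)^2 = -1.
v=13: a=13^2·(≡12), b=13^2·(≡2) mod 13; (12|13)=+1, (2|13)=-1; (−1)^{2·2·6}·(+1)^2·(-1)^2 = +1.
v=11: a=11^3·(≡6), b=11^1·(≡8) mod 11; (6|11)=-1, (8|11)=-1; (−1)^{3·1·5}·(-1)^1·(-1)^3 = -1.
v=19: a=19^3·(≡2), b=19^1·(≡3) mod 19; (2|19)=-1, (3|19)=-1; (−1)^{3·1·9}·(-1)^1·(-1)^3 = -1.
v=29: a=29^1·(≡17), b=29^0·(≡2) mod 29; (17|29)=-1, (2|29)=-1; (−1)^{1·0·14}·(-1)^0·(-1)^1 = -1.
v=3: a=3^0·(≡2), b=3^-2·(≡1) mod 3; (2|3)=-1, (1|3)=+1; (−1)^{0·-2·1}·(-1)^-2·(+1)^0 = +1.
(103037, -17765 / ℚ) ramifies at {5, 11, 19, 29}: a division algebra.

[5, 11, 19, 29]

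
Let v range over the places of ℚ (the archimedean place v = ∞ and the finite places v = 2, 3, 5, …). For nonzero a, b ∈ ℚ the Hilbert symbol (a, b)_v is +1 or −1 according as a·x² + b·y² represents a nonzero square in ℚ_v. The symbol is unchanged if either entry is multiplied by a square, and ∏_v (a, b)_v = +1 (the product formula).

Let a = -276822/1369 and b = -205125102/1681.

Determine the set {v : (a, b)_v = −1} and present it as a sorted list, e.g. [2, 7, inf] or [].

[2, 13, 19, inf]

(a, b) ≡ (-182, -798) mod (ℚ^×)²; places V = {2, 3, 7, 13, 19, 37, 41, ∞}.
(a,b)_19: α=0, u≡8; β=1, v≡3 (mod 19); (8|19)=-1, (3|19)=-1; sign (−1)^0·-1^1·-1^0 = -1.
(a,b)_7: α=1, u≡1; β=1, v≡3 (mod 7); (1|7)=+1, (3|7)=-1; sign (−1)^1·+1^1·-1^1 = +1.
(a,b)_3: α=2, u≡1; β=3, v≡1 (mod 3); (1|3)=+1, (1|3)=+1; sign (−1)^0·+1^3·+1^2 = +1.
(a,b)_13: α=3, u≡1; β=4, v≡5 (mod 13); (1|13)=+1, (5|13)=-1; sign (−1)^0·+1^4·-1^3 = -1.
(a,b)_∞: sgn(-182)=−, sgn(-798)=−, so -1.
(a,b)_41: α=0, u≡16; β=-2, v≡30 (mod 41); (16|41)=+1, (30|41)=-1; sign (−1)^0·+1^-2·-1^0 = +1.
(a,b)_37: α=-2, u≡12; β=0, v≡10 (mod 37); (12|37)=+1, (10|37)=+1; sign (−1)^0·+1^0·+1^-2 = +1.
(a,b)_2: α=1, β=1; u≡5, v≡1 (mod 8); ε(u)ε(v)=0·0, αω(v)=1·0, βω(u)=1·1; sum ≡ 1  ⇒  -1.
(-182, -798 / ℚ) ramifies at {2, 13, 19, ∞}: a division algebra.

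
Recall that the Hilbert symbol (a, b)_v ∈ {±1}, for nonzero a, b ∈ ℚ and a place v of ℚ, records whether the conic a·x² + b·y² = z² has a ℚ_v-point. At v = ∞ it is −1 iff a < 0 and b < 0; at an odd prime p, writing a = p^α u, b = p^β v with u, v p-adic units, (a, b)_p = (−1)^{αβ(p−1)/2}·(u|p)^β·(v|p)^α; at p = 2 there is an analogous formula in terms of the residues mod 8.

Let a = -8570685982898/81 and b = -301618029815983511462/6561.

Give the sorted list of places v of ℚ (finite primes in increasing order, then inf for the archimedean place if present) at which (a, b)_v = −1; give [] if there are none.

[2, 13, 29, inf]

Mod squares: a ≡ -2, b ≡ -243542. Check v ∈ {∞, 2, 3, 13, 17, 19, 29}.
v=13: a=13^2·(≡6), b=13^3·(≡3) mod 13; (6|13)=-1, (3|13)=+1; (−1)^{2·3·6}·(-1)^3·(+1)^2 = -1.
v=19: a=19^2·(≡7), b=19^3·(≡7) mod 19; (7|19)=+1, (7|19)=+1; (−1)^{2·3·9}·(+1)^3·(+1)^2 = +1.
v=∞: -2 < 0 and -243542 < 0  ⇒  (a,b)_∞ = -1.
v=3: a=3^-4·(≡1), b=3^-8·(≡1) mod 3; (1|3)=+1, (1|3)=+1; (−1)^{-4·-8·1}·(+1)^-8·(+1)^-4 = +1.
v=2: v_2(a)=1, v_2(b)=1; units ≡ 7, 5 (mod 8); ε·ε+αω+βω = 1·0+1·1+1·0 ≡ 1  ⇒  (a,b)_2 = -1.
v=29: a=29^2·(≡17), b=29^3·(≡12) mod 29; (17|29)=-1, (12|29)=-1; (−1)^{2·3·14}·(-1)^3·(-1)^2 = -1.
v=17: a=17^4·(≡1), b=17^7·(≡7) mod 17; (1|17)=+1, (7|17)=-1; (−1)^{4·7·8}·(+1)^7·(-1)^4 = +1.
(-2, -243542 / ℚ) ramifies at {2, 13, 29, ∞}: a division algebra.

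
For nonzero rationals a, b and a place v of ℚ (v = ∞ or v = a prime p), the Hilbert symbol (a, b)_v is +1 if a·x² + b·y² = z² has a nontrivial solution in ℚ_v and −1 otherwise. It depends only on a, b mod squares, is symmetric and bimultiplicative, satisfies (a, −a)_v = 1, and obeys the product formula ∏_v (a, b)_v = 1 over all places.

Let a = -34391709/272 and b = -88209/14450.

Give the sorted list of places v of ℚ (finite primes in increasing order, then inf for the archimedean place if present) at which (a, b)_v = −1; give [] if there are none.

(a, b) ≡ (-493, -2) mod (ℚ^×)²; places V = {2, 3, 5, 11, 17, 29, ∞}.
(a,b)_∞: sgn(-493)=−, sgn(-2)=−, so -1.
(a,b)_17: α=-1, u≡12; β=-2, v≡13 (mod 17); (12|17)=-1, (13|17)=+1; sign (−1)^0·-1^-2·+1^-1 = +1.
(a,b)_5: α=0, u≡3; β=-2, v≡2 (mod 5); (3|5)=-1, (2|5)=-1; sign (−1)^0·-1^-2·-1^0 = +1.
(a,b)_3: α=4, u≡2; β=6, v≡1 (mod 3); (2|3)=-1, (1|3)=+1; sign (−1)^0·-1^6·+1^4 = +1.
(a,b)_29: α=1, u≡11; β=0, v≡12 (mod 29); (11|29)=-1, (12|29)=-1; sign (−1)^0·-1^0·-1^1 = -1.
(a,b)_11: α=4, u≡2; β=2, v≡9 (mod 11); (2|11)=-1, (9|11)=+1; sign (−1)^0·-1^2·+1^4 = +1.
(a,b)_2: α=-4, β=-1; u≡3, v≡7 (mod 8); ε(u)ε(v)=1·1, αω(v)=-4·0, βω(u)=-1·1; sum ≡ 0  ⇒  +1.
(-493, -2 / ℚ) ramifies at {29, ∞}: a division algebra.

[29, inf]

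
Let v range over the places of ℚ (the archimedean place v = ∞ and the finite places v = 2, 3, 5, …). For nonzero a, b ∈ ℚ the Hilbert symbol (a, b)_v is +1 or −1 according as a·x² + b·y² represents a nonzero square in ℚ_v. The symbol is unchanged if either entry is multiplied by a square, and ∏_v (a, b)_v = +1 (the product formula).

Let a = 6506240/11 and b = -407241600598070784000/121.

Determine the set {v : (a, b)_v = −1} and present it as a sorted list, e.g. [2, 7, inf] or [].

(a, b) ≡ (279565, -25415) mod (ℚ^×)²; places V = {2, 3, 5, 7, 11, 13, 17, 23, ∞}.
(a,b)_17: α=1, u≡3; β=1, v≡4 (mod 17); (3|17)=-1, (4|17)=+1; sign (−1)^0·-1^1·+1^1 = -1.
(a,b)_13: α=1, u≡10; β=3, v≡7 (mod 13); (10|13)=+1, (7|13)=-1; sign (−1)^0·+1^3·-1^1 = -1.
(a,b)_5: α=1, u≡3; β=3, v≡3 (mod 5); (3|5)=-1, (3|5)=-1; sign (−1)^0·-1^3·-1^1 = +1.
(a,b)_3: α=0, u≡1; β=6, v≡1 (mod 3); (1|3)=+1, (1|3)=+1; sign (−1)^0·+1^6·+1^0 = +1.
(a,b)_2: α=8, β=12; u≡5, v≡1 (mod 8); ε(u)ε(v)=0·0, αω(v)=8·0, βω(u)=12·1; sum ≡ 0  ⇒  +1.
(a,b)_11: α=-1, u≡4; β=-2, v≡7 (mod 11); (4|11)=+1, (7|11)=-1; sign (−1)^0·+1^-2·-1^-1 = -1.
(a,b)_23: α=1, u≡17; β=3, v≡14 (mod 23); (17|23)=-1, (14|23)=-1; sign (−1)^1·-1^3·-1^1 = -1.
(a,b)_∞: sgn(279565)=+, sgn(-25415)=−, so +1.
(a,b)_7: α=0, u≡5; β=4, v≡2 (mod 7); (5|7)=-1, (2|7)=+1; sign (−1)^0·-1^4·+1^0 = +1.
Ram(279565, -25415) = {11, 13, 17, 23}; no ℚ_11-point on the conic.

[11, 13, 17, 23]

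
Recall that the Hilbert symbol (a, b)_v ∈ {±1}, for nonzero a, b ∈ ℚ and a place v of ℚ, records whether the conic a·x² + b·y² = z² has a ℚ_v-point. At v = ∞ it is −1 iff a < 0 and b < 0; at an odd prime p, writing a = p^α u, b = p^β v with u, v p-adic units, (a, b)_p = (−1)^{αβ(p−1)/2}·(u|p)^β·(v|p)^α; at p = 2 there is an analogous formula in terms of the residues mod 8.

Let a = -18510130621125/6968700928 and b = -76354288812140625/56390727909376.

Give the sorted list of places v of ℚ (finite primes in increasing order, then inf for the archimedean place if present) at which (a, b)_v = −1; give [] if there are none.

[5, inf]

(a, b) ≡ (-35, -33) mod (ℚ^×)²; places V = {2, 3, 5, 7, 11, 13, 17, 23, 29, ∞}.
(a,b)_2: α=-12, β=-14; u≡5, v≡7 (mod 8); ε(u)ε(v)=0·1, αω(v)=-12·0, βω(u)=-14·1; sum ≡ 0  ⇒  +1.
(a,b)_23: α=2, u≡19; β=2, v≡8 (mod 23); (19|23)=-1, (8|23)=+1; sign (−1)^0·-1^2·+1^2 = +1.
(a,b)_17: α=-2, u≡8; β=-4, v≡8 (mod 17); (8|17)=+1, (8|17)=+1; sign (−1)^0·+1^-4·+1^-2 = +1.
(a,b)_29: α=-2, u≡1; β=-2, v≡7 (mod 29); (1|29)=+1, (7|29)=+1; sign (−1)^0·+1^-2·+1^-2 = +1.
(a,b)_3: α=4, u≡1; β=5, v≡1 (mod 3); (1|3)=+1, (1|3)=+1; sign (−1)^0·+1^5·+1^4 = +1.
(a,b)_11: α=2, u≡4; β=3, v≡10 (mod 11); (4|11)=+1, (10|11)=-1; sign (−1)^0·+1^3·-1^2 = +1.
(a,b)_13: α=4, u≡1; β=4, v≡5 (mod 13); (1|13)=+1, (5|13)=-1; sign (−1)^0·+1^4·-1^4 = +1.
(a,b)_7: α=-1, u≡2; β=-2, v≡4 (mod 7); (2|7)=+1, (4|7)=+1; sign (−1)^0·+1^-2·+1^-1 = +1.
(a,b)_∞: sgn(-35)=−, sgn(-33)=−, so -1.
(a,b)_5: α=3, u≡2; β=6, v≡3 (mod 5); (2|5)=-1, (3|5)=-1; sign (−1)^0·-1^6·-1^3 = -1.
Ram(-35, -33) = {5, ∞}; no ℚ_5-point on the conic.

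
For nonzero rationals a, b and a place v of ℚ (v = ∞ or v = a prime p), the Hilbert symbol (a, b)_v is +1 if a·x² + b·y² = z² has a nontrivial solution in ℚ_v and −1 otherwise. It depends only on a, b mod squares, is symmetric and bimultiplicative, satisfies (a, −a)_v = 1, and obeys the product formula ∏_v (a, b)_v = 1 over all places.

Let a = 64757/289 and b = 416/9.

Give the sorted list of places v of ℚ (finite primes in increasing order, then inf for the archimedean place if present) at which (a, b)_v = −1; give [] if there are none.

Mod squares: a ≡ 77, b ≡ 26. Check v ∈ {∞, 2, 3, 7, 11, 13, 17, 29}.
v=7: a=7^1·(≡2), b=7^0·(≡5) mod 7; (2|7)=+1, (5|7)=-1; (−1)^{1·0·3}·(+1)^0·(-1)^1 = -1.
v=2: v_2(a)=0, v_2(b)=5; units ≡ 5, 5 (mod 8); ε·ε+αω+βω = 0·0+0·1+5·1 ≡ 1  ⇒  (a,b)_2 = -1.
v=29: a=29^2·(≡10), b=29^0·(≡14) mod 29; (10|29)=-1, (14|29)=-1; (−1)^{2·0·14}·(-1)^0·(-1)^2 = +1.
v=∞: 77 > 0 and 26 > 0  ⇒  (a,b)_∞ = +1.
v=3: a=3^0·(≡2), b=3^-2·(≡2) mod 3; (2|3)=-1, (2|3)=-1; (−1)^{0·-2·1}·(-1)^-2·(-1)^0 = +1.
v=11: a=11^1·(≡8), b=11^0·(≡1) mod 11; (8|11)=-1, (1|11)=+1; (−1)^{1·0·5}·(-1)^0·(+1)^1 = +1.
v=17: a=17^-2·(≡4), b=17^0·(≡16) mod 17; (4|17)=+1, (16|17)=+1; (−1)^{-2·0·8}·(+1)^0·(+1)^-2 = +1.
v=13: a=13^0·(≡10), b=13^1·(≡5) mod 13; (10|13)=+1, (5|13)=-1; (−1)^{0·1·6}·(+1)^1·(-1)^0 = +1.
Ram(77, 26) = {2, 7}; no ℚ_2-point on the conic.

[2, 7]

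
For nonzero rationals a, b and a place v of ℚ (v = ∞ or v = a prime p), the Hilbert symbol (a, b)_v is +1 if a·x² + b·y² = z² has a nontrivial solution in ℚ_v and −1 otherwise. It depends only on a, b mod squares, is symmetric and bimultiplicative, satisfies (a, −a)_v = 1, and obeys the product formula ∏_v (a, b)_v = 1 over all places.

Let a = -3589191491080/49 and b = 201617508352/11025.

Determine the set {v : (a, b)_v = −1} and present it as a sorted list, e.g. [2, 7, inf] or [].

[5, 13, 23, 31, 41, 43]

Mod squares: a ≡ -3104836930, b ≡ 1165042. Check v ∈ {∞, 2, 3, 5, 7, 13, 17, 19, 23, 31, 41, 43}.
v=∞: -3104836930 < 0 and 1165042 > 0  ⇒  (a,b)_∞ = +1.
v=19: a=19^1·(≡12), b=19^1·(≡4) mod 19; (12|19)=-1, (4|19)=+1; (−1)^{1·1·9}·(-1)^1·(+1)^1 = +1.
v=13: a=13^1·(≡8), b=13^2·(≡2) mod 13; (8|13)=-1, (2|13)=-1; (−1)^{1·2·6}·(-1)^2·(-1)^1 = -1.
v=17: a=17^2·(≡16), b=17^0·(≡16) mod 17; (16|17)=+1, (16|17)=+1; (−1)^{2·0·8}·(+1)^0·(+1)^2 = +1.
v=31: a=31^1·(≡5), b=31^1·(≡7) mod 31; (5|31)=+1, (7|31)=+1; (−1)^{1·1·15}·(+1)^1·(+1)^1 = -1.
v=43: a=43^1·(≡11), b=43^1·(≡36) mod 43; (11|43)=+1, (36|43)=+1; (−1)^{1·1·21}·(+1)^1·(+1)^1 = -1.
v=23: a=23^1·(≡2), b=23^1·(≡4) mod 23; (2|23)=+1, (4|23)=+1; (−1)^{1·1·11}·(+1)^1·(+1)^1 = -1.
v=3: a=3^0·(≡2), b=3^-2·(≡1) mod 3; (2|3)=-1, (1|3)=+1; (−1)^{0·-2·1}·(-1)^-2·(+1)^0 = +1.
v=7: a=7^-2·(≡1), b=7^-2·(≡1) mod 7; (1|7)=+1, (1|7)=+1; (−1)^{-2·-2·3}·(+1)^-2·(+1)^-2 = +1.
v=2: v_2(a)=3, v_2(b)=11; units ≡ 7, 1 (mod 8); ε·ε+αω+βω = 1·0+3·0+11·0 ≡ 0  ⇒  (a,b)_2 = +1.
v=5: a=5^1·(≡1), b=5^-2·(≡2) mod 5; (1|5)=+1, (2|5)=-1; (−1)^{1·-2·2}·(+1)^-2·(-1)^1 = -1.
v=41: a=41^1·(≡8), b=41^0·(≡3) mod 41; (8|41)=+1, (3|41)=-1; (−1)^{1·0·20}·(+1)^0·(-1)^1 = -1.
(-3104836930, 1165042 / ℚ) ramifies at {5, 13, 23, 31, 41, 43}: a division algebra.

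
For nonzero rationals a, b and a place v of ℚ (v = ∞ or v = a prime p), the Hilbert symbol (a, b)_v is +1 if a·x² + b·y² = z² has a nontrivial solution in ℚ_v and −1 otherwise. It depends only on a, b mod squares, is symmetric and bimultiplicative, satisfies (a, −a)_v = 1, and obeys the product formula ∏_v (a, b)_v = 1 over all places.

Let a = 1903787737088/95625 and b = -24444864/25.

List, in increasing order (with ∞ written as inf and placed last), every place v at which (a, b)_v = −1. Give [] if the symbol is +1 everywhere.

[17, 31]

(a, b) ≡ (1054, -31) mod (ℚ^×)²; places V = {2, 3, 5, 17, 31, 37, ∞}.
(a,b)_2: α=15, β=6; u≡7, v≡1 (mod 8); ε(u)ε(v)=1·0, αω(v)=15·0, βω(u)=6·0; sum ≡ 0  ⇒  +1.
(a,b)_17: α=-1, u≡14; β=0, v≡6 (mod 17); (14|17)=-1, (6|17)=-1; sign (−1)^0·-1^0·-1^-1 = -1.
(a,b)_3: α=-2, u≡1; β=2, v≡2 (mod 3); (1|3)=+1, (2|3)=-1; sign (−1)^0·+1^2·-1^-2 = +1.
(a,b)_37: α=4, u≡18; β=2, v≡8 (mod 37); (18|37)=-1, (8|37)=-1; sign (−1)^0·-1^2·-1^4 = +1.
(a,b)_31: α=1, u≡13; β=1, v≡15 (mod 31); (13|31)=-1, (15|31)=-1; sign (−1)^1·-1^1·-1^1 = -1.
(a,b)_∞: sgn(1054)=+, sgn(-31)=−, so +1.
(a,b)_5: α=-4, u≡1; β=-2, v≡1 (mod 5); (1|5)=+1, (1|5)=+1; sign (−1)^0·+1^-2·+1^-4 = +1.
Ram(1054, -31) = {17, 31}; no ℚ_17-point on the conic.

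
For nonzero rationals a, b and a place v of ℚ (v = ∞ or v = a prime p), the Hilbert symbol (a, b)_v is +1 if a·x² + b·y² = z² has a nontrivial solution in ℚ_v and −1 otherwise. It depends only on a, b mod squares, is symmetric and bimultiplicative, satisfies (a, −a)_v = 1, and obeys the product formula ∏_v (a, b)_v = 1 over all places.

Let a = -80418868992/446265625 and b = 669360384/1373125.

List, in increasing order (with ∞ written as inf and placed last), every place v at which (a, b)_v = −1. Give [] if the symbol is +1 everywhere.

[7, 13]

(a, b) ≡ (-7, 13) mod (ℚ^×)²; places V = {2, 3, 5, 7, 11, 13, 29, ∞}.
(a,b)_11: α=2, u≡9; β=2, v≡8 (mod 11); (9|11)=+1, (8|11)=-1; sign (−1)^0·+1^2·-1^2 = +1.
(a,b)_2: α=8, β=8; u≡1, v≡5 (mod 8); ε(u)ε(v)=0·0, αω(v)=8·1, βω(u)=8·0; sum ≡ 0  ⇒  +1.
(a,b)_13: α=-4, u≡7; β=-3, v≡4 (mod 13); (7|13)=-1, (4|13)=+1; sign (−1)^0·-1^-3·+1^-4 = -1.
(a,b)_∞: sgn(-7)=−, sgn(13)=+, so +1.
(a,b)_5: α=-6, u≡3; β=-4, v≡2 (mod 5); (3|5)=-1, (2|5)=-1; sign (−1)^0·-1^-4·-1^-6 = +1.
(a,b)_7: α=3, u≡5; β=4, v≡6 (mod 7); (5|7)=-1, (6|7)=-1; sign (−1)^0·-1^4·-1^3 = -1.
(a,b)_29: α=2, u≡22; β=0, v≡4 (mod 29); (22|29)=+1, (4|29)=+1; sign (−1)^0·+1^0·+1^2 = +1.
(a,b)_3: α=2, u≡2; β=2, v≡1 (mod 3); (2|3)=-1, (1|3)=+1; sign (−1)^0·-1^2·+1^2 = +1.
Ram(-7, 13) = {7, 13}; no ℚ_7-point on the conic.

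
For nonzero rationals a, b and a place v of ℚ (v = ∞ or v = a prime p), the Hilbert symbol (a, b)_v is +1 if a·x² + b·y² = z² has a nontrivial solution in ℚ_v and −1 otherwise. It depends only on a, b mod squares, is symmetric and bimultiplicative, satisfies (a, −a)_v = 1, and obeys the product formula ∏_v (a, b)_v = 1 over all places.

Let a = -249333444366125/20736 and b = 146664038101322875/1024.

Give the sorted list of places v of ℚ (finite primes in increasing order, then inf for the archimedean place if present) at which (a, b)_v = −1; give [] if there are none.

[2, 5, 19, 37]

Mod squares: a ≡ -5, b ≡ 144115. Check v ∈ {∞, 2, 3, 5, 7, 19, 37, 41}.
v=2: v_2(a)=-8, v_2(b)=-10; units ≡ 3, 3 (mod 8); ε·ε+αω+βω = 1·1+-8·1+-10·1 ≡ 1  ⇒  (a,b)_2 = -1.
v=∞: -5 < 0 and 144115 > 0  ⇒  (a,b)_∞ = +1.
v=5: a=5^3·(≡1), b=5^3·(≡2) mod 5; (1|5)=+1, (2|5)=-1; (−1)^{3·3·2}·(+1)^3·(-1)^3 = -1.
v=3: a=3^-4·(≡1), b=3^0·(≡1) mod 3; (1|3)=+1, (1|3)=+1; (−1)^{-4·0·1}·(+1)^0·(+1)^-4 = +1.
v=19: a=19^2·(≡15), b=19^3·(≡9) mod 19; (15|19)=-1, (9|19)=+1; (−1)^{2·3·9}·(-1)^3·(+1)^2 = -1.
v=37: a=37^2·(≡14), b=37^3·(≡36) mod 37; (14|37)=-1, (36|37)=+1; (−1)^{2·3·18}·(-1)^3·(+1)^2 = -1.
v=41: a=41^2·(≡18), b=41^3·(≡29) mod 41; (18|41)=+1, (29|41)=-1; (−1)^{2·3·20}·(+1)^3·(-1)^2 = +1.
v=7: a=7^4·(≡1), b=7^2·(≡3) mod 7; (1|7)=+1, (3|7)=-1; (−1)^{4·2·3}·(+1)^2·(-1)^4 = +1.
|Ram(-5, 144115)| = 4, even; anisotropic at {2, 5, 19, 37}.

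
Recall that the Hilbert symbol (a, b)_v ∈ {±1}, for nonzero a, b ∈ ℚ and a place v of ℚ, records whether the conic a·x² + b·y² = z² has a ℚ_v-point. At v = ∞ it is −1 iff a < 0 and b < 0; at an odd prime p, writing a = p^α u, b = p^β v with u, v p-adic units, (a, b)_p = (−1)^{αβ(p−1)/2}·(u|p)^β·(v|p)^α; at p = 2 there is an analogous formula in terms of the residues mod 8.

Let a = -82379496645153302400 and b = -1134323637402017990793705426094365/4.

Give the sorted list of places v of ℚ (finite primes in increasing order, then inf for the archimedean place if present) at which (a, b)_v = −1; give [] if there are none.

(a, b) ≡ (-1054, -298685) mod (ℚ^×)²; places V = {2, 3, 5, 11, 13, 17, 31, 41, 47, ∞}.
(a,b)_5: α=2, u≡4; β=1, v≡3 (mod 5); (4|5)=+1, (3|5)=-1; sign (−1)^0·+1^1·-1^2 = +1.
(a,b)_47: α=2, u≡7; β=3, v≡32 (mod 47); (7|47)=+1, (32|47)=+1; sign (−1)^0·+1^3·+1^2 = +1.
(a,b)_3: α=4, u≡2; β=8, v≡1 (mod 3); (2|3)=-1, (1|3)=+1; sign (−1)^0·-1^8·+1^4 = +1.
(a,b)_2: α=7, β=-2; u≡1, v≡3 (mod 8); ε(u)ε(v)=0·1, αω(v)=7·1, βω(u)=-2·0; sum ≡ 1  ⇒  -1.
(a,b)_17: α=1, u≡14; β=2, v≡14 (mod 17); (14|17)=-1, (14|17)=-1; sign (−1)^0·-1^2·-1^1 = -1.
(a,b)_∞: sgn(-1054)=−, sgn(-298685)=−, so -1.
(a,b)_41: α=2, u≡29; β=3, v≡13 (mod 41); (29|41)=-1, (13|41)=-1; sign (−1)^0·-1^3·-1^2 = -1.
(a,b)_11: α=0, u≡8; β=2, v≡3 (mod 11); (8|11)=-1, (3|11)=+1; sign (−1)^0·-1^2·+1^0 = +1.
(a,b)_31: α=3, u≡18; β=5, v≡3 (mod 31); (18|31)=+1, (3|31)=-1; sign (−1)^1·+1^5·-1^3 = +1.
(a,b)_13: α=2, u≡1; β=6, v≡1 (mod 13); (1|13)=+1, (1|13)=+1; sign (−1)^0·+1^6·+1^2 = +1.
(-1054, -298685 / ℚ) ramifies at {2, 17, 41, ∞}: a division algebra.

[2, 17, 41, inf]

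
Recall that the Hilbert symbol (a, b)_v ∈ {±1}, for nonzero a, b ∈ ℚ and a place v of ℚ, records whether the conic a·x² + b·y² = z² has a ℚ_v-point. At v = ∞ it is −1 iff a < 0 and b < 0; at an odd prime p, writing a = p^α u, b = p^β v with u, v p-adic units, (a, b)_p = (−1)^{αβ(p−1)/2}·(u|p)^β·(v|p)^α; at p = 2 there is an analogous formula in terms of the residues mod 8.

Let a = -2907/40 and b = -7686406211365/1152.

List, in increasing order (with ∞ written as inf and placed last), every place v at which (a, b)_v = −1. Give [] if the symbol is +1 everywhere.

[2, inf]

(a, b) ≡ (-3230, -170) mod (ℚ^×)²; places V = {2, 3, 5, 7, 17, 19, ∞}.
(a,b)_7: α=0, u≡1; β=4, v≡6 (mod 7); (1|7)=+1, (6|7)=-1; sign (−1)^0·+1^4·-1^0 = +1.
(a,b)_3: α=2, u≡1; β=-2, v≡1 (mod 3); (1|3)=+1, (1|3)=+1; sign (−1)^0·+1^-2·+1^2 = +1.
(a,b)_2: α=-3, β=-7; u≡1, v≡3 (mod 8); ε(u)ε(v)=0·1, αω(v)=-3·1, βω(u)=-7·0; sum ≡ 1  ⇒  -1.
(a,b)_19: α=1, u≡9; β=4, v≡17 (mod 19); (9|19)=+1, (17|19)=+1; sign (−1)^0·+1^4·+1^1 = +1.
(a,b)_17: α=1, u≡14; β=3, v≡12 (mod 17); (14|17)=-1, (12|17)=-1; sign (−1)^0·-1^3·-1^1 = +1.
(a,b)_∞: sgn(-3230)=−, sgn(-170)=−, so -1.
(a,b)_5: α=-1, u≡1; β=1, v≡1 (mod 5); (1|5)=+1, (1|5)=+1; sign (−1)^0·+1^1·+1^-1 = +1.
Ram(-3230, -170) = {2, ∞}; no ℚ_2-point on the conic.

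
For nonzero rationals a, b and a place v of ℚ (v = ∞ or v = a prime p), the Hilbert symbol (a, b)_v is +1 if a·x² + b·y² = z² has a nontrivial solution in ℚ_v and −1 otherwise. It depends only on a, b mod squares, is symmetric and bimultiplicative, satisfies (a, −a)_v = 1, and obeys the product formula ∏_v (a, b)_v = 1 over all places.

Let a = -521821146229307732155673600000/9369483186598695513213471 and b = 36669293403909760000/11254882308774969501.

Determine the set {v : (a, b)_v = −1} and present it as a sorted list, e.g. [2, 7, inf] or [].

Mod squares: a ≡ -4290, b ≡ 21. Check v ∈ {∞, 2, 3, 5, 7, 11, 13, 23, 29, 47, 53, 59}.
v=13: a=13^-3·(≡6), b=13^-2·(≡5) mod 13; (6|13)=-1, (5|13)=-1; (−1)^{-3·-2·6}·(-1)^-2·(-1)^-3 = -1.
v=47: a=47^4·(≡37), b=47^2·(≡28) mod 47; (37|47)=+1, (28|47)=+1; (−1)^{4·2·23}·(+1)^2·(+1)^4 = +1.
v=23: a=23^0·(≡21), b=23^-2·(≡17) mod 23; (21|23)=-1, (17|23)=-1; (−1)^{0·-2·11}·(-1)^-2·(-1)^0 = +1.
v=3: a=3^-11·(≡1), b=3^-7·(≡1) mod 3; (1|3)=+1, (1|3)=+1; (−1)^{-11·-7·1}·(+1)^-7·(+1)^-11 = -1.
v=∞: -4290 < 0 and 21 > 0  ⇒  (a,b)_∞ = +1.
v=11: a=11^15·(≡2), b=11^10·(≡7) mod 11; (2|11)=-1, (7|11)=-1; (−1)^{15·10·5}·(-1)^10·(-1)^15 = -1.
v=7: a=7^0·(≡1), b=7^-1·(≡6) mod 7; (1|7)=+1, (6|7)=-1; (−1)^{0·-1·3}·(+1)^-1·(-1)^0 = +1.
v=29: a=29^-4·(≡18), b=29^-2·(≡12) mod 29; (18|29)=-1, (12|29)=-1; (−1)^{-4·-2·14}·(-1)^-2·(-1)^-4 = +1.
v=59: a=59^-4·(≡26), b=59^-2·(≡51) mod 59; (26|59)=+1, (51|59)=+1; (−1)^{-4·-2·29}·(+1)^-2·(+1)^-4 = +1.
v=53: a=53^-2·(≡26), b=53^-2·(≡34) mod 53; (26|53)=-1, (34|53)=-1; (−1)^{-2·-2·26}·(-1)^-2·(-1)^-2 = +1.
v=5: a=5^5·(≡3), b=5^4·(≡1) mod 5; (3|5)=-1, (1|5)=+1; (−1)^{5·4·2}·(-1)^4·(+1)^5 = +1.
v=2: v_2(a)=13, v_2(b)=10; units ≡ 7, 5 (mod 8); ε·ε+αω+βω = 1·0+13·1+10·0 ≡ 1  ⇒  (a,b)_2 = -1.
|Ram(-4290, 21)| = 4, even; anisotropic at {2, 3, 11, 13}.

[2, 3, 11, 13]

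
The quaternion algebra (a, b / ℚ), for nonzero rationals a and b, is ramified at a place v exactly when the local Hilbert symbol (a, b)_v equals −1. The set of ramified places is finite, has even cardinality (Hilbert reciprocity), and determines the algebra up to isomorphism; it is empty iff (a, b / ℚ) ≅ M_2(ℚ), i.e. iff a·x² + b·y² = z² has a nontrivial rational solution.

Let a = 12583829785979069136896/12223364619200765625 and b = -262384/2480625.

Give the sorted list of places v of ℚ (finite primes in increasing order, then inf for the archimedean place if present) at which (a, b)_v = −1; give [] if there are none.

Mod squares: a ≡ 11609, b ≡ -31. Check v ∈ {∞, 2, 3, 5, 7, 13, 19, 23, 29, 31, 47}.
v=5: a=5^-6·(≡4), b=5^-4·(≡4) mod 5; (4|5)=+1, (4|5)=+1; (−1)^{-6·-4·2}·(+1)^-4·(+1)^-6 = +1.
v=13: a=13^1·(≡1), b=13^0·(≡2) mod 13; (1|13)=+1, (2|13)=-1; (−1)^{1·0·6}·(+1)^0·(-1)^1 = -1.
v=19: a=19^1·(≡8), b=19^0·(≡11) mod 19; (8|19)=-1, (11|19)=+1; (−1)^{1·0·9}·(-1)^0·(+1)^1 = +1.
v=7: a=7^-4·(≡6), b=7^-2·(≡4) mod 7; (6|7)=-1, (4|7)=+1; (−1)^{-4·-2·3}·(-1)^-2·(+1)^-4 = +1.
v=2: v_2(a)=22, v_2(b)=4; units ≡ 1, 1 (mod 8); ε·ε+αω+βω = 0·0+22·0+4·0 ≡ 0  ⇒  (a,b)_2 = +1.
v=3: a=3^-18·(≡2), b=3^-4·(≡2) mod 3; (2|3)=-1, (2|3)=-1; (−1)^{-18·-4·1}·(-1)^-4·(-1)^-18 = +1.
v=∞: 11609 > 0 and -31 < 0  ⇒  (a,b)_∞ = +1.
v=29: a=29^-2·(≡28), b=29^0·(≡18) mod 29; (28|29)=+1, (18|29)=-1; (−1)^{-2·0·14}·(+1)^0·(-1)^-2 = +1.
v=31: a=31^4·(≡21), b=31^1·(≡6) mod 31; (21|31)=-1, (6|31)=-1; (−1)^{4·1·15}·(-1)^1·(-1)^4 = -1.
v=47: a=47^1·(≡18), b=47^0·(≡21) mod 47; (18|47)=+1, (21|47)=+1; (−1)^{1·0·23}·(+1)^0·(+1)^1 = +1.
v=23: a=23^4·(≡14), b=23^2·(≡17) mod 23; (14|23)=-1, (17|23)=-1; (−1)^{4·2·11}·(-1)^2·(-1)^4 = +1.
Ram(11609, -31) = {13, 31}; no ℚ_13-point on the conic.

[13, 31]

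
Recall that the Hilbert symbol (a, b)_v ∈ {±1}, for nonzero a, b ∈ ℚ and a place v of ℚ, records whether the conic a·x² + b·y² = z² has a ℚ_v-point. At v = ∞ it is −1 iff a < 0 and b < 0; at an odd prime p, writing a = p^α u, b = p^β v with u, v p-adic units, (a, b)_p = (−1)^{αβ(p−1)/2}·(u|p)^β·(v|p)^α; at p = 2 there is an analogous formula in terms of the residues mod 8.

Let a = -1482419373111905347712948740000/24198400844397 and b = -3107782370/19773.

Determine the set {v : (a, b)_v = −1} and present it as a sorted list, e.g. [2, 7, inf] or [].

(a, b) ≡ (-2002, -10010) mod (ℚ^×)²; places V = {2, 3, 5, 7, 11, 13, 23, 41, ∞}.
(a,b)_5: α=4, u≡3; β=1, v≡2 (mod 5); (3|5)=-1, (2|5)=-1; sign (−1)^0·-1^1·-1^4 = -1.
(a,b)_3: α=-6, u≡2; β=-2, v≡1 (mod 3); (2|3)=-1, (1|3)=+1; sign (−1)^0·-1^-2·+1^-6 = +1.
(a,b)_41: α=6, u≡35; β=2, v≡30 (mod 41); (35|41)=-1, (30|41)=-1; sign (−1)^0·-1^2·-1^6 = +1.
(a,b)_13: α=-7, u≡11; β=-3, v≡1 (mod 13); (11|13)=-1, (1|13)=+1; sign (−1)^0·-1^-3·+1^-7 = -1.
(a,b)_11: α=5, u≡1; β=1, v≡4 (mod 11); (1|11)=+1, (4|11)=+1; sign (−1)^1·+1^1·+1^5 = -1.
(a,b)_7: α=13, u≡4; β=5, v≡6 (mod 7); (4|7)=+1, (6|7)=-1; sign (−1)^1·+1^5·-1^13 = +1.
(a,b)_2: α=5, β=1; u≡7, v≡3 (mod 8); ε(u)ε(v)=1·1, αω(v)=5·1, βω(u)=1·0; sum ≡ 0  ⇒  +1.
(a,b)_∞: sgn(-2002)=−, sgn(-10010)=−, so -1.
(a,b)_23: α=-2, u≡7; β=0, v≡2 (mod 23); (7|23)=-1, (2|23)=+1; sign (−1)^0·-1^0·+1^-2 = +1.
Ram(-2002, -10010) = {5, 11, 13, ∞}; no ℚ_5-point on the conic.

[5, 11, 13, inf]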